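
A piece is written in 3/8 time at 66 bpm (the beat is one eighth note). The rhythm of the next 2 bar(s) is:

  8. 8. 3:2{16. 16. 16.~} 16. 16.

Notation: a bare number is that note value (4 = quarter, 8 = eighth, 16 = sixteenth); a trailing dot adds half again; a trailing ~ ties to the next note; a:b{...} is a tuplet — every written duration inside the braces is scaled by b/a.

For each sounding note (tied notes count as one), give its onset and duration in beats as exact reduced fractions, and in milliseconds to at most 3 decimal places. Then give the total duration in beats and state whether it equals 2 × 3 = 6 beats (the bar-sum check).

1) 0.0ms=0b +1363.636ms=3/2b
2) 1363.636ms=3/2b +1363.636ms=3/2b
3) 2727.273ms=3b +454.545ms=1/2b
4) 3181.818ms=7/2b +454.545ms=1/2b
5) 3636.364ms=4b +1136.364ms=5/4b
6) 4772.727ms=21/4b +681.818ms=3/4b
Σ=6b of 6 (66bpm 3/8) — PASS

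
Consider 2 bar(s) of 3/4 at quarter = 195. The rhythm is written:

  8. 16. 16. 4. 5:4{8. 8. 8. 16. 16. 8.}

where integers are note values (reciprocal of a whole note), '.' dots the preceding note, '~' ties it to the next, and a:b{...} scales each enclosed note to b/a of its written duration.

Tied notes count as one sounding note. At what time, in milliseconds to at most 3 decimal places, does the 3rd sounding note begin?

note 3 onset = 9/8b = 346.154ms

1. 0.0ms @ 0 + 230.769ms (3/4)
2. 230.769ms @ 3/4 + 115.385ms (3/8)
3. 346.154ms @ 9/8 + 115.385ms (3/8)
4. 461.538ms @ 3/2 + 461.538ms (3/2)
5. 923.077ms @ 3 + 184.615ms (3/5)
6. 1107.692ms @ 18/5 + 184.615ms (3/5)
7. 1292.308ms @ 21/5 + 184.615ms (3/5)
8. 1476.923ms @ 24/5 + 92.308ms (3/10)
9. 1569.231ms @ 51/10 + 92.308ms (3/10)
10. 1661.538ms @ 27/5 + 184.615ms (3/5)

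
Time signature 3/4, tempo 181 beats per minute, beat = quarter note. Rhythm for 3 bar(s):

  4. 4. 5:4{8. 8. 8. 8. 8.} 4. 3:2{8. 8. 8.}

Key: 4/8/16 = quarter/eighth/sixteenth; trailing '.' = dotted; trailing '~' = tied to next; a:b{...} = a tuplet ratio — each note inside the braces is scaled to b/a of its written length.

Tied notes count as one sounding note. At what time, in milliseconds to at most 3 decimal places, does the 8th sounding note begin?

1. 0.0ms @ 0 + 497.238ms (3/2)
2. 497.238ms @ 3/2 + 497.238ms (3/2)
3. 994.475ms @ 3 + 198.895ms (3/5)
4. 1193.37ms @ 18/5 + 198.895ms (3/5)
5. 1392.265ms @ 21/5 + 198.895ms (3/5)
6. 1591.16ms @ 24/5 + 198.895ms (3/5)
7. 1790.055ms @ 27/5 + 198.895ms (3/5)
8. 1988.95ms @ 6 + 497.238ms (3/2)
9. 2486.188ms @ 15/2 + 165.746ms (1/2)
10. 2651.934ms @ 8 + 165.746ms (1/2)
11. 2817.68ms @ 17/2 + 165.746ms (1/2)

note 8 onset = 6b = 1988.95ms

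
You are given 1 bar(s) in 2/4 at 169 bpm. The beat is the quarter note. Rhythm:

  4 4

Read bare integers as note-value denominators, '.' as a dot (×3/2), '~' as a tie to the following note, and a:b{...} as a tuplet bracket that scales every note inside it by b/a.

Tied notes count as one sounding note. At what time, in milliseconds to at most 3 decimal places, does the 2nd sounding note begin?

1. 0.0ms @ 0 + 355.03ms (1)
2. 355.03ms @ 1 + 355.03ms (1)

note 2 onset = 1b = 355.03ms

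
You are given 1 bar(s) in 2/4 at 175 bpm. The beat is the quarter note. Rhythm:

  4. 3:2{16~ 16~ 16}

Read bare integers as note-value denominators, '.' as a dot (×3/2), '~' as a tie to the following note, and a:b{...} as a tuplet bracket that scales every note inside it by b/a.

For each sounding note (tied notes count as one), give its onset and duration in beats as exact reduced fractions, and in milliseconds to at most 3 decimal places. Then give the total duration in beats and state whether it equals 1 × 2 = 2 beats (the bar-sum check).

1) 0.0ms=0b +514.286ms=3/2b
2) 514.286ms=3/2b +171.429ms=1/2b
Σ=2b of 2 (175bpm 2/4) — PASS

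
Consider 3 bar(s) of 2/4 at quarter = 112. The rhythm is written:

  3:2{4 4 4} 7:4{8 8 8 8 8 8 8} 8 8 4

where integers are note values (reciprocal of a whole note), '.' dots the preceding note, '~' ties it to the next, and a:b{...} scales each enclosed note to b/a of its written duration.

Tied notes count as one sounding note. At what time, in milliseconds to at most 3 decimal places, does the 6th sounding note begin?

1. 0.0ms @ 0 + 357.143ms (2/3)
2. 357.143ms @ 2/3 + 357.143ms (2/3)
3. 714.286ms @ 4/3 + 357.143ms (2/3)
4. 1071.429ms @ 2 + 153.061ms (2/7)
5. 1224.49ms @ 16/7 + 153.061ms (2/7)
6. 1377.551ms @ 18/7 + 153.061ms (2/7)
7. 1530.612ms @ 20/7 + 153.061ms (2/7)
8. 1683.673ms @ 22/7 + 153.061ms (2/7)
9. 1836.735ms @ 24/7 + 153.061ms (2/7)
10. 1989.796ms @ 26/7 + 153.061ms (2/7)
11. 2142.857ms @ 4 + 267.857ms (1/2)
12. 2410.714ms @ 9/2 + 267.857ms (1/2)
13. 2678.571ms @ 5 + 535.714ms (1)

note 6 onset = 18/7b = 1377.551ms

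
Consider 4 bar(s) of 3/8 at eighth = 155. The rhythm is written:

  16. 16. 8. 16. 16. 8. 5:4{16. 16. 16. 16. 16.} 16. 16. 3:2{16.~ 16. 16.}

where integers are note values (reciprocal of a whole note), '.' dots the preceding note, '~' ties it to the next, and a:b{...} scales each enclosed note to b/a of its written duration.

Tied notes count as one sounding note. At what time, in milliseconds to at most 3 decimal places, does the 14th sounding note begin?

1. 0.0ms @ 0 + 290.323ms (3/4)
2. 290.323ms @ 3/4 + 290.323ms (3/4)
3. 580.645ms @ 3/2 + 580.645ms (3/2)
4. 1161.29ms @ 3 + 290.323ms (3/4)
5. 1451.613ms @ 15/4 + 290.323ms (3/4)
6. 1741.935ms @ 9/2 + 580.645ms (3/2)
7. 2322.581ms @ 6 + 232.258ms (3/5)
8. 2554.839ms @ 33/5 + 232.258ms (3/5)
9. 2787.097ms @ 36/5 + 232.258ms (3/5)
10. 3019.355ms @ 39/5 + 232.258ms (3/5)
11. 3251.613ms @ 42/5 + 232.258ms (3/5)
12. 3483.871ms @ 9 + 290.323ms (3/4)
13. 3774.194ms @ 39/4 + 290.323ms (3/4)
14. 4064.516ms @ 21/2 + 387.097ms (1)
15. 4451.613ms @ 23/2 + 193.548ms (1/2)

note 14 onset = 21/2b = 4064.516ms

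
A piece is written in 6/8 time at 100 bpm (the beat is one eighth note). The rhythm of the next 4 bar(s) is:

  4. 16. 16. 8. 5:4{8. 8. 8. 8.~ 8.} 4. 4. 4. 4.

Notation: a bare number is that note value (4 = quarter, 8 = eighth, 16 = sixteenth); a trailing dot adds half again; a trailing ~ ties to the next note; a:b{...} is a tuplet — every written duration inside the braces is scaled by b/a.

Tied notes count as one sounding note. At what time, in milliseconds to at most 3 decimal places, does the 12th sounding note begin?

note 12 onset = 21b = 12600.0ms

1. 0.0ms @ 0 + 1800.0ms (3)
2. 1800.0ms @ 3 + 450.0ms (3/4)
3. 2250.0ms @ 15/4 + 450.0ms (3/4)
4. 2700.0ms @ 9/2 + 900.0ms (3/2)
5. 3600.0ms @ 6 + 720.0ms (6/5)
6. 4320.0ms @ 36/5 + 720.0ms (6/5)
7. 5040.0ms @ 42/5 + 720.0ms (6/5)
8. 5760.0ms @ 48/5 + 1440.0ms (12/5)
9. 7200.0ms @ 12 + 1800.0ms (3)
10. 9000.0ms @ 15 + 1800.0ms (3)
11. 10800.0ms @ 18 + 1800.0ms (3)
12. 12600.0ms @ 21 + 1800.0ms (3)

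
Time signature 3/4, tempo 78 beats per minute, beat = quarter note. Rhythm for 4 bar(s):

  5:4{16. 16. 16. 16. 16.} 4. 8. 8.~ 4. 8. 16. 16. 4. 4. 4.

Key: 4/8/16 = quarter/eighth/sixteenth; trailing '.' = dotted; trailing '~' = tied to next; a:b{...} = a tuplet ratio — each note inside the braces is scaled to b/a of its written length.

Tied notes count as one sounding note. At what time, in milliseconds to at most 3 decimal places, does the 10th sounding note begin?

note 10 onset = 27/4b = 5192.308ms

1. 0.0ms @ 0 + 230.769ms (3/10)
2. 230.769ms @ 3/10 + 230.769ms (3/10)
3. 461.538ms @ 3/5 + 230.769ms (3/10)
4. 692.308ms @ 9/10 + 230.769ms (3/10)
5. 923.077ms @ 6/5 + 230.769ms (3/10)
6. 1153.846ms @ 3/2 + 1153.846ms (3/2)
7. 2307.692ms @ 3 + 576.923ms (3/4)
8. 2884.615ms @ 15/4 + 1730.769ms (9/4)
9. 4615.385ms @ 6 + 576.923ms (3/4)
10. 5192.308ms @ 27/4 + 288.462ms (3/8)
11. 5480.769ms @ 57/8 + 288.462ms (3/8)
12. 5769.231ms @ 15/2 + 1153.846ms (3/2)
13. 6923.077ms @ 9 + 1153.846ms (3/2)
14. 8076.923ms @ 21/2 + 1153.846ms (3/2)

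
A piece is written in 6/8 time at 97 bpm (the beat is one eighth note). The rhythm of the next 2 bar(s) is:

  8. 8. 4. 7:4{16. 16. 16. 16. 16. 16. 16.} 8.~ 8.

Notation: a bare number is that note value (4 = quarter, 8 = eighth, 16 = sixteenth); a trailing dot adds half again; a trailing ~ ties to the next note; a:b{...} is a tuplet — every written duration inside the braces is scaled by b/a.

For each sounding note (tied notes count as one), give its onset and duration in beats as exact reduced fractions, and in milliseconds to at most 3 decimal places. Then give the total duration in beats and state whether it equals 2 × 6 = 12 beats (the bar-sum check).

1) 0.0ms=0b +927.835ms=3/2b
2) 927.835ms=3/2b +927.835ms=3/2b
3) 1855.67ms=3b +1855.67ms=3b
4) 3711.34ms=6b +265.096ms=3/7b
5) 3976.436ms=45/7b +265.096ms=3/7b
6) 4241.532ms=48/7b +265.096ms=3/7b
7) 4506.627ms=51/7b +265.096ms=3/7b
8) 4771.723ms=54/7b +265.096ms=3/7b
9) 5036.819ms=57/7b +265.096ms=3/7b
10) 5301.915ms=60/7b +265.096ms=3/7b
11) 5567.01ms=9b +1855.67ms=3b
Σ=12b of 12 (97bpm 6/8) — PASS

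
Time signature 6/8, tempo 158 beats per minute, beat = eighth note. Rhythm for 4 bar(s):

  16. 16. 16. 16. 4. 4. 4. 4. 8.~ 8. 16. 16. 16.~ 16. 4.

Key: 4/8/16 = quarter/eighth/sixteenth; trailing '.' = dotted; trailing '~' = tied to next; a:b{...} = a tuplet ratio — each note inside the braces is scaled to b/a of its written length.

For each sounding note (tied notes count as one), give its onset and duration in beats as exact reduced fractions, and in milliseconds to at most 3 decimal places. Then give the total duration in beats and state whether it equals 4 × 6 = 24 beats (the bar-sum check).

1) 0.0ms=0b +284.81ms=3/4b
2) 284.81ms=3/4b +284.81ms=3/4b
3) 569.62ms=3/2b +284.81ms=3/4b
4) 854.43ms=9/4b +284.81ms=3/4b
5) 1139.241ms=3b +1139.241ms=3b
6) 2278.481ms=6b +1139.241ms=3b
7) 3417.722ms=9b +1139.241ms=3b
8) 4556.962ms=12b +1139.241ms=3b
9) 5696.203ms=15b +1139.241ms=3b
10) 6835.443ms=18b +284.81ms=3/4b
11) 7120.253ms=75/4b +284.81ms=3/4b
12) 7405.063ms=39/2b +569.62ms=3/2b
13) 7974.684ms=21b +1139.241ms=3b
Σ=24b of 24 (158bpm 6/8) — PASS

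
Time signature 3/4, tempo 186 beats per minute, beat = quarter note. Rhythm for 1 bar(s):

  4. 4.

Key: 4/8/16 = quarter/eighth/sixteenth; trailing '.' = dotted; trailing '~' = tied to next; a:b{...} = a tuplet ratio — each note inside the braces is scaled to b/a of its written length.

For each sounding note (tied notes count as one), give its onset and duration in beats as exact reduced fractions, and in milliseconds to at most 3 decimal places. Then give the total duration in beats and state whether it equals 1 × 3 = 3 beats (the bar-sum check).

1) 0.0ms=0b +483.871ms=3/2b
2) 483.871ms=3/2b +483.871ms=3/2b
Σ=3b of 3 (186bpm 3/4) — PASS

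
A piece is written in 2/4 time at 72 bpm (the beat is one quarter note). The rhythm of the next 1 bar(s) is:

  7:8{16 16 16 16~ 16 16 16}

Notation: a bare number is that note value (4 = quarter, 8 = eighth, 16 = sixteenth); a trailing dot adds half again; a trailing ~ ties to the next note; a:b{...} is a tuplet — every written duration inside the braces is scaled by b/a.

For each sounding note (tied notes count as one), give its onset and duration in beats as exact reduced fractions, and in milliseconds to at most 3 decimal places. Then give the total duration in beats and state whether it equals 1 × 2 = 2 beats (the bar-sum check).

1) 0.0ms=0b +238.095ms=2/7b
2) 238.095ms=2/7b +238.095ms=2/7b
3) 476.19ms=4/7b +238.095ms=2/7b
4) 714.286ms=6/7b +476.19ms=4/7b
5) 1190.476ms=10/7b +238.095ms=2/7b
6) 1428.571ms=12/7b +238.095ms=2/7b
Σ=2b of 2 (72bpm 2/4) — PASS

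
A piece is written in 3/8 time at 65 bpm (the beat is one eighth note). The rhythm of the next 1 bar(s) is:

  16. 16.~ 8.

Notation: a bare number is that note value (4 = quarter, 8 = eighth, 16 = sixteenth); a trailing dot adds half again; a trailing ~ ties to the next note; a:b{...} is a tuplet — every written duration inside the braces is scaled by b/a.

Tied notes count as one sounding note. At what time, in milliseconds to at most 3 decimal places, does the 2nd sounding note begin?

note 2 onset = 3/4b = 692.308ms

1. 0.0ms @ 0 + 692.308ms (3/4)
2. 692.308ms @ 3/4 + 2076.923ms (9/4)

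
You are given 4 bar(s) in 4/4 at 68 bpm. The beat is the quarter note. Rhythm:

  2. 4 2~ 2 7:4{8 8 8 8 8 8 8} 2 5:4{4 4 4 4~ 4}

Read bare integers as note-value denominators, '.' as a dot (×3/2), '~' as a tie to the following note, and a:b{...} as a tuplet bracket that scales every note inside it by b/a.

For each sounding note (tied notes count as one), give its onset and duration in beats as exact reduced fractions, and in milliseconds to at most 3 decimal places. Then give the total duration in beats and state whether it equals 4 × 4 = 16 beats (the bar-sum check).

1) 0.0ms=0b +2647.059ms=3b
2) 2647.059ms=3b +882.353ms=1b
3) 3529.412ms=4b +3529.412ms=4b
4) 7058.824ms=8b +252.101ms=2/7b
5) 7310.924ms=58/7b +252.101ms=2/7b
6) 7563.025ms=60/7b +252.101ms=2/7b
7) 7815.126ms=62/7b +252.101ms=2/7b
8) 8067.227ms=64/7b +252.101ms=2/7b
9) 8319.328ms=66/7b +252.101ms=2/7b
10) 8571.429ms=68/7b +252.101ms=2/7b
11) 8823.529ms=10b +1764.706ms=2b
12) 10588.235ms=12b +705.882ms=4/5b
13) 11294.118ms=64/5b +705.882ms=4/5b
14) 12000.0ms=68/5b +705.882ms=4/5b
15) 12705.882ms=72/5b +1411.765ms=8/5b
Σ=16b of 16 (68bpm 4/4) — PASS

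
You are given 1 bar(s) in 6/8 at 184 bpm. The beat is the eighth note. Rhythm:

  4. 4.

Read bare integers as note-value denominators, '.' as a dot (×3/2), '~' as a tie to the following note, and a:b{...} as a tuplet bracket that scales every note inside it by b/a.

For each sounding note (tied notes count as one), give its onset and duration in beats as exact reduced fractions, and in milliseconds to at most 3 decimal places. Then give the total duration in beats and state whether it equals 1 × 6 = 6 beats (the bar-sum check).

1) 0.0ms=0b +978.261ms=3b
2) 978.261ms=3b +978.261ms=3b
Σ=6b of 6 (184bpm 6/8) — PASS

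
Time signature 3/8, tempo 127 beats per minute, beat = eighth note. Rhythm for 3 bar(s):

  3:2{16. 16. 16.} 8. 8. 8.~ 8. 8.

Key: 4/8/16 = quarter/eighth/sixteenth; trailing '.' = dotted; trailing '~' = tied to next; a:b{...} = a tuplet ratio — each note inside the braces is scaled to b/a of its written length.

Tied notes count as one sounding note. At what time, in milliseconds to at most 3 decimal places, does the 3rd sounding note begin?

note 3 onset = 1b = 472.441ms

1. 0.0ms @ 0 + 236.22ms (1/2)
2. 236.22ms @ 1/2 + 236.22ms (1/2)
3. 472.441ms @ 1 + 236.22ms (1/2)
4. 708.661ms @ 3/2 + 708.661ms (3/2)
5. 1417.323ms @ 3 + 708.661ms (3/2)
6. 2125.984ms @ 9/2 + 1417.323ms (3)
7. 3543.307ms @ 15/2 + 708.661ms (3/2)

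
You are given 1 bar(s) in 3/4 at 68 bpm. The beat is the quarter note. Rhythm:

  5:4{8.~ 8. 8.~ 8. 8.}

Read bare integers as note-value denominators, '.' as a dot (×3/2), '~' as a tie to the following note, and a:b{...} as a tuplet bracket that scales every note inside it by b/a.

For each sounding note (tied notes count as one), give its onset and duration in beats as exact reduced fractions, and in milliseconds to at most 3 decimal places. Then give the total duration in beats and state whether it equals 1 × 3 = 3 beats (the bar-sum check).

1) 0.0ms=0b +1058.824ms=6/5b
2) 1058.824ms=6/5b +1058.824ms=6/5b
3) 2117.647ms=12/5b +529.412ms=3/5b
Σ=3b of 3 (68bpm 3/4) — PASS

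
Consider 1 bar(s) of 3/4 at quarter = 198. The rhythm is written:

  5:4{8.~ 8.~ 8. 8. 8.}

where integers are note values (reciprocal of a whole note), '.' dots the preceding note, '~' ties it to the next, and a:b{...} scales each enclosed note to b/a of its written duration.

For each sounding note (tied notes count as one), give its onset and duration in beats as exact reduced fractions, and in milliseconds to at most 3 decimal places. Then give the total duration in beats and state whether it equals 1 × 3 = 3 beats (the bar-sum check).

1) 0.0ms=0b +545.455ms=9/5b
2) 545.455ms=9/5b +181.818ms=3/5b
3) 727.273ms=12/5b +181.818ms=3/5b
Σ=3b of 3 (198bpm 3/4) — PASS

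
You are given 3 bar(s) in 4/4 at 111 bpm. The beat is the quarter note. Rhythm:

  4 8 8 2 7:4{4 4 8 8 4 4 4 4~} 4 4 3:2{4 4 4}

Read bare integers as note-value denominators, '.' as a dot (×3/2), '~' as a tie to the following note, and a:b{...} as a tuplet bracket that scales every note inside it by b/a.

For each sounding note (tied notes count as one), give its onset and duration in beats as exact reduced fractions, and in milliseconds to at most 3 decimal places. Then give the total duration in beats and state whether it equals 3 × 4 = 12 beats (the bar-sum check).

1) 0.0ms=0b +540.541ms=1b
2) 540.541ms=1b +270.27ms=1/2b
3) 810.811ms=3/2b +270.27ms=1/2b
4) 1081.081ms=2b +1081.081ms=2b
5) 2162.162ms=4b +308.88ms=4/7b
6) 2471.042ms=32/7b +308.88ms=4/7b
7) 2779.923ms=36/7b +154.44ms=2/7b
8) 2934.363ms=38/7b +154.44ms=2/7b
9) 3088.803ms=40/7b +308.88ms=4/7b
10) 3397.683ms=44/7b +308.88ms=4/7b
11) 3706.564ms=48/7b +308.88ms=4/7b
12) 4015.444ms=52/7b +849.421ms=11/7b
13) 4864.865ms=9b +540.541ms=1b
14) 5405.405ms=10b +360.36ms=2/3b
15) 5765.766ms=32/3b +360.36ms=2/3b
16) 6126.126ms=34/3b +360.36ms=2/3b
Σ=12b of 12 (111bpm 4/4) — PASS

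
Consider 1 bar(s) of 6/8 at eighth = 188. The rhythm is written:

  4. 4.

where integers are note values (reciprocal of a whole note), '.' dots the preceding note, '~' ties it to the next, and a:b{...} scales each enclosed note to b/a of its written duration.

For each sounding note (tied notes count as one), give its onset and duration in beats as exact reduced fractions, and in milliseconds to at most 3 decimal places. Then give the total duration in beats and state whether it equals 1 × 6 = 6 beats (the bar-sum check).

1) 0.0ms=0b +957.447ms=3b
2) 957.447ms=3b +957.447ms=3b
Σ=6b of 6 (188bpm 6/8) — PASS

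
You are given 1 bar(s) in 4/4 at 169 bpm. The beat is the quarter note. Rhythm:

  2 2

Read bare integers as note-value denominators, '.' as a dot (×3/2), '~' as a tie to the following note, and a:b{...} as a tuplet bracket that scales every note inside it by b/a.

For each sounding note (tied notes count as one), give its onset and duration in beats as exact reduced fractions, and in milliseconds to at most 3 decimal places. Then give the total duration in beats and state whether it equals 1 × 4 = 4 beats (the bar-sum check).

1) 0.0ms=0b +710.059ms=2b
2) 710.059ms=2b +710.059ms=2b
Σ=4b of 4 (169bpm 4/4) — PASS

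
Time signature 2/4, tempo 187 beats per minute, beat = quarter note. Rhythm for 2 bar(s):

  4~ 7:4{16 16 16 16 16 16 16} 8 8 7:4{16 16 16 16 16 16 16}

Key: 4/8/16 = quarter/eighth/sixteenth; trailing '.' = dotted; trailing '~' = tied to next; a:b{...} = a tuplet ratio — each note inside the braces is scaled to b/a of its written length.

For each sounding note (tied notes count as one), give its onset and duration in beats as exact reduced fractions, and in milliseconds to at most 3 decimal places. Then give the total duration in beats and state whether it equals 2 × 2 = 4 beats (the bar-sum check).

1) 0.0ms=0b +366.692ms=8/7b
2) 366.692ms=8/7b +45.837ms=1/7b
3) 412.529ms=9/7b +45.837ms=1/7b
4) 458.365ms=10/7b +45.837ms=1/7b
5) 504.202ms=11/7b +45.837ms=1/7b
6) 550.038ms=12/7b +45.837ms=1/7b
7) 595.875ms=13/7b +45.837ms=1/7b
8) 641.711ms=2b +160.428ms=1/2b
9) 802.139ms=5/2b +160.428ms=1/2b
10) 962.567ms=3b +45.837ms=1/7b
11) 1008.403ms=22/7b +45.837ms=1/7b
12) 1054.24ms=23/7b +45.837ms=1/7b
13) 1100.076ms=24/7b +45.837ms=1/7b
14) 1145.913ms=25/7b +45.837ms=1/7b
15) 1191.749ms=26/7b +45.837ms=1/7b
16) 1237.586ms=27/7b +45.837ms=1/7b
Σ=4b of 4 (187bpm 2/4) — PASS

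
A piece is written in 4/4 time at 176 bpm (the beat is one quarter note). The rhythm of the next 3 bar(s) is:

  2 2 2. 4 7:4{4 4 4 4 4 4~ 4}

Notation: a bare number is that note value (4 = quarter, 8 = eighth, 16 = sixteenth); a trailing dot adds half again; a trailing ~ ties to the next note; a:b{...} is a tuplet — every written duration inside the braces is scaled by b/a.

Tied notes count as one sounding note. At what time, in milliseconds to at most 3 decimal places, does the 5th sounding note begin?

note 5 onset = 8b = 2727.273ms

1. 0.0ms @ 0 + 681.818ms (2)
2. 681.818ms @ 2 + 681.818ms (2)
3. 1363.636ms @ 4 + 1022.727ms (3)
4. 2386.364ms @ 7 + 340.909ms (1)
5. 2727.273ms @ 8 + 194.805ms (4/7)
6. 2922.078ms @ 60/7 + 194.805ms (4/7)
7. 3116.883ms @ 64/7 + 194.805ms (4/7)
8. 3311.688ms @ 68/7 + 194.805ms (4/7)
9. 3506.494ms @ 72/7 + 194.805ms (4/7)
10. 3701.299ms @ 76/7 + 389.61ms (8/7)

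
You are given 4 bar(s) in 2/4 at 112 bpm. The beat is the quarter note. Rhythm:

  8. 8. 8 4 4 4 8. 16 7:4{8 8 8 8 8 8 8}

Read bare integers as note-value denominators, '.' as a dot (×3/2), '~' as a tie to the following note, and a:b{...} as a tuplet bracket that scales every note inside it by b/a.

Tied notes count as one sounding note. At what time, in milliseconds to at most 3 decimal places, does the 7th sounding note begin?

note 7 onset = 5b = 2678.571ms

1. 0.0ms @ 0 + 401.786ms (3/4)
2. 401.786ms @ 3/4 + 401.786ms (3/4)
3. 803.571ms @ 3/2 + 267.857ms (1/2)
4. 1071.429ms @ 2 + 535.714ms (1)
5. 1607.143ms @ 3 + 535.714ms (1)
6. 2142.857ms @ 4 + 535.714ms (1)
7. 2678.571ms @ 5 + 401.786ms (3/4)
8. 3080.357ms @ 23/4 + 133.929ms (1/4)
9. 3214.286ms @ 6 + 153.061ms (2/7)
10. 3367.347ms @ 44/7 + 153.061ms (2/7)
11. 3520.408ms @ 46/7 + 153.061ms (2/7)
12. 3673.469ms @ 48/7 + 153.061ms (2/7)
13. 3826.531ms @ 50/7 + 153.061ms (2/7)
14. 3979.592ms @ 52/7 + 153.061ms (2/7)
15. 4132.653ms @ 54/7 + 153.061ms (2/7)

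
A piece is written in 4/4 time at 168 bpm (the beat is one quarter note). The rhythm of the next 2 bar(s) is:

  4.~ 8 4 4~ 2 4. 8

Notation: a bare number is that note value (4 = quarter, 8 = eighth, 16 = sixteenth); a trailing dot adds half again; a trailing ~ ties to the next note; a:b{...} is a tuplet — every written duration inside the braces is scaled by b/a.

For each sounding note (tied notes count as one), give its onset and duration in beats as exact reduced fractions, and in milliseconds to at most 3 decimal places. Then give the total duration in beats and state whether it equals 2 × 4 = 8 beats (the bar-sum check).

1) 0.0ms=0b +714.286ms=2b
2) 714.286ms=2b +357.143ms=1b
3) 1071.429ms=3b +1071.429ms=3b
4) 2142.857ms=6b +535.714ms=3/2b
5) 2678.571ms=15/2b +178.571ms=1/2b
Σ=8b of 8 (168bpm 4/4) — PASS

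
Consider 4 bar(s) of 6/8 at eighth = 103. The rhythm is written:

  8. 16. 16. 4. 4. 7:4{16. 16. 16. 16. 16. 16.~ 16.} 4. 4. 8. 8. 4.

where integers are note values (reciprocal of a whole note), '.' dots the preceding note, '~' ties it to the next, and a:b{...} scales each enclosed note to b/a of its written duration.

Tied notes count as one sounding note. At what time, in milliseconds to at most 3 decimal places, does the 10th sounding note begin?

1. 0.0ms @ 0 + 873.786ms (3/2)
2. 873.786ms @ 3/2 + 436.893ms (3/4)
3. 1310.68ms @ 9/4 + 436.893ms (3/4)
4. 1747.573ms @ 3 + 1747.573ms (3)
5. 3495.146ms @ 6 + 1747.573ms (3)
6. 5242.718ms @ 9 + 249.653ms (3/7)
7. 5492.372ms @ 66/7 + 249.653ms (3/7)
8. 5742.025ms @ 69/7 + 249.653ms (3/7)
9. 5991.678ms @ 72/7 + 249.653ms (3/7)
10. 6241.331ms @ 75/7 + 249.653ms (3/7)
11. 6490.985ms @ 78/7 + 499.307ms (6/7)
12. 6990.291ms @ 12 + 1747.573ms (3)
13. 8737.864ms @ 15 + 1747.573ms (3)
14. 10485.437ms @ 18 + 873.786ms (3/2)
15. 11359.223ms @ 39/2 + 873.786ms (3/2)
16. 12233.01ms @ 21 + 1747.573ms (3)

note 10 onset = 75/7b = 6241.331ms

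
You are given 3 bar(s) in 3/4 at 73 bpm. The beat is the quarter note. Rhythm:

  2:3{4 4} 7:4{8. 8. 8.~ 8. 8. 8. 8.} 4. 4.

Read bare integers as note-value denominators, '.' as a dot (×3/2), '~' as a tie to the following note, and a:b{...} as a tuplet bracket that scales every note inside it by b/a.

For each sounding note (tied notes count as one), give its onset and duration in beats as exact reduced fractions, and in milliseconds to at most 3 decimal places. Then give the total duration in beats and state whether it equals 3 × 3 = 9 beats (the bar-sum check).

1) 0.0ms=0b +1232.877ms=3/2b
2) 1232.877ms=3/2b +1232.877ms=3/2b
3) 2465.753ms=3b +352.25ms=3/7b
4) 2818.004ms=24/7b +352.25ms=3/7b
5) 3170.254ms=27/7b +704.501ms=6/7b
6) 3874.755ms=33/7b +352.25ms=3/7b
7) 4227.006ms=36/7b +352.25ms=3/7b
8) 4579.256ms=39/7b +352.25ms=3/7b
9) 4931.507ms=6b +1232.877ms=3/2b
10) 6164.384ms=15/2b +1232.877ms=3/2b
Σ=9b of 9 (73bpm 3/4) — PASS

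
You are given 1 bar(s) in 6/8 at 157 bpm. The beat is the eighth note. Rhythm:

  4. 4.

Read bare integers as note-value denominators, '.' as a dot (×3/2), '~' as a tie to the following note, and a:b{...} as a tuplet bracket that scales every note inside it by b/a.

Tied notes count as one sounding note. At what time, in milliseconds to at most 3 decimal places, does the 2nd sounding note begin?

1. 0.0ms @ 0 + 1146.497ms (3)
2. 1146.497ms @ 3 + 1146.497ms (3)

note 2 onset = 3b = 1146.497ms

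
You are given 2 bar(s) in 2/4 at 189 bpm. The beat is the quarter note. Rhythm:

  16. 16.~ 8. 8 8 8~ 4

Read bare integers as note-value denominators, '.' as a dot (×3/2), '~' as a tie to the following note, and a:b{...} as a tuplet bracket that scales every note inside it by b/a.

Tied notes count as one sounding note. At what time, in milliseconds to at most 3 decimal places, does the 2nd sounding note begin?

1. 0.0ms @ 0 + 119.048ms (3/8)
2. 119.048ms @ 3/8 + 357.143ms (9/8)
3. 476.19ms @ 3/2 + 158.73ms (1/2)
4. 634.921ms @ 2 + 158.73ms (1/2)
5. 793.651ms @ 5/2 + 476.19ms (3/2)

note 2 onset = 3/8b = 119.048ms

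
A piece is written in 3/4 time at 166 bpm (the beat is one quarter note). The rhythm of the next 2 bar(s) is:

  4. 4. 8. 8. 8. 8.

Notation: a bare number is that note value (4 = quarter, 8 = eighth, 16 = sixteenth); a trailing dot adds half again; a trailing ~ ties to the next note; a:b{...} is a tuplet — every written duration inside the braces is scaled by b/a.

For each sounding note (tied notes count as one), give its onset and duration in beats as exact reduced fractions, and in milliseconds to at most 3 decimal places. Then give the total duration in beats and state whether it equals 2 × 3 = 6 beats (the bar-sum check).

1) 0.0ms=0b +542.169ms=3/2b
2) 542.169ms=3/2b +542.169ms=3/2b
3) 1084.337ms=3b +271.084ms=3/4b
4) 1355.422ms=15/4b +271.084ms=3/4b
5) 1626.506ms=9/2b +271.084ms=3/4b
6) 1897.59ms=21/4b +271.084ms=3/4b
Σ=6b of 6 (166bpm 3/4) — PASS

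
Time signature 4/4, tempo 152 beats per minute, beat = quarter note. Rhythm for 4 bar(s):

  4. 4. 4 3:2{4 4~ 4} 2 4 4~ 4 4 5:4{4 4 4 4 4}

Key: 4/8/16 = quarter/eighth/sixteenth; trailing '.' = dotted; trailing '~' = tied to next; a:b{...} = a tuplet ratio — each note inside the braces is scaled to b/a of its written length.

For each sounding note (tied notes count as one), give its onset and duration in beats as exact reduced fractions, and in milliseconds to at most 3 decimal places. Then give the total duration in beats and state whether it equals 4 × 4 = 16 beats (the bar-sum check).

1) 0.0ms=0b +592.105ms=3/2b
2) 592.105ms=3/2b +592.105ms=3/2b
3) 1184.211ms=3b +394.737ms=1b
4) 1578.947ms=4b +263.158ms=2/3b
5) 1842.105ms=14/3b +526.316ms=4/3b
6) 2368.421ms=6b +789.474ms=2b
7) 3157.895ms=8b +394.737ms=1b
8) 3552.632ms=9b +789.474ms=2b
9) 4342.105ms=11b +394.737ms=1b
10) 4736.842ms=12b +315.789ms=4/5b
11) 5052.632ms=64/5b +315.789ms=4/5b
12) 5368.421ms=68/5b +315.789ms=4/5b
13) 5684.211ms=72/5b +315.789ms=4/5b
14) 6000.0ms=76/5b +315.789ms=4/5b
Σ=16b of 16 (152bpm 4/4) — PASS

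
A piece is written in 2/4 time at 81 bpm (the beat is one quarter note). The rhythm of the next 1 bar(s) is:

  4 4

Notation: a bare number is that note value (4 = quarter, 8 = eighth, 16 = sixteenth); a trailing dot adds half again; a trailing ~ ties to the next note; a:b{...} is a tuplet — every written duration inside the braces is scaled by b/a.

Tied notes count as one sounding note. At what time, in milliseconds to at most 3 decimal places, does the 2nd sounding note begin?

note 2 onset = 1b = 740.741ms

1. 0.0ms @ 0 + 740.741ms (1)
2. 740.741ms @ 1 + 740.741ms (1)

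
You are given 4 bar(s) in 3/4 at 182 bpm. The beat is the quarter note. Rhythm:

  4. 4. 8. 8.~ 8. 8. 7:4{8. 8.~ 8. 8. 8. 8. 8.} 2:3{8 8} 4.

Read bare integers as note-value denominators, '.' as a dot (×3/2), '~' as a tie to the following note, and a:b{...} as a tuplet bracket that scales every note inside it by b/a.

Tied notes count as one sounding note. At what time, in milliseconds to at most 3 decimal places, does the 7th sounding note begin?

1. 0.0ms @ 0 + 494.505ms (3/2)
2. 494.505ms @ 3/2 + 494.505ms (3/2)
3. 989.011ms @ 3 + 247.253ms (3/4)
4. 1236.264ms @ 15/4 + 494.505ms (3/2)
5. 1730.769ms @ 21/4 + 247.253ms (3/4)
6. 1978.022ms @ 6 + 141.287ms (3/7)
7. 2119.309ms @ 45/7 + 282.575ms (6/7)
8. 2401.884ms @ 51/7 + 141.287ms (3/7)
9. 2543.171ms @ 54/7 + 141.287ms (3/7)
10. 2684.458ms @ 57/7 + 141.287ms (3/7)
11. 2825.746ms @ 60/7 + 141.287ms (3/7)
12. 2967.033ms @ 9 + 247.253ms (3/4)
13. 3214.286ms @ 39/4 + 247.253ms (3/4)
14. 3461.538ms @ 21/2 + 494.505ms (3/2)

note 7 onset = 45/7b = 2119.309ms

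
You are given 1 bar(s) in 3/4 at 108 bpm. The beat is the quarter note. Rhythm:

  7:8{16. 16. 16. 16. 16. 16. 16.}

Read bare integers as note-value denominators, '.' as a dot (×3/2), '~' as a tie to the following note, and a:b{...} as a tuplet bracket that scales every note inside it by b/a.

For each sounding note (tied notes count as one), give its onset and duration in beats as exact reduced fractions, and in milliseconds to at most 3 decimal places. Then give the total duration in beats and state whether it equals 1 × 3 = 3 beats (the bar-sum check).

1) 0.0ms=0b +238.095ms=3/7b
2) 238.095ms=3/7b +238.095ms=3/7b
3) 476.19ms=6/7b +238.095ms=3/7b
4) 714.286ms=9/7b +238.095ms=3/7b
5) 952.381ms=12/7b +238.095ms=3/7b
6) 1190.476ms=15/7b +238.095ms=3/7b
7) 1428.571ms=18/7b +238.095ms=3/7b
Σ=3b of 3 (108bpm 3/4) — PASS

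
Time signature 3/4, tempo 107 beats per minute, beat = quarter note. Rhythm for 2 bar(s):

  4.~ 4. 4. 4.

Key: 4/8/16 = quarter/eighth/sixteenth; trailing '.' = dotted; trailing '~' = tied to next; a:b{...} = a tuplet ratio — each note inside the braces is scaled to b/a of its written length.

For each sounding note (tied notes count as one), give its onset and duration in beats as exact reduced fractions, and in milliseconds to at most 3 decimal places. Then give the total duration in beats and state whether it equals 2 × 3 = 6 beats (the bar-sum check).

1) 0.0ms=0b +1682.243ms=3b
2) 1682.243ms=3b +841.121ms=3/2b
3) 2523.364ms=9/2b +841.121ms=3/2b
Σ=6b of 6 (107bpm 3/4) — PASS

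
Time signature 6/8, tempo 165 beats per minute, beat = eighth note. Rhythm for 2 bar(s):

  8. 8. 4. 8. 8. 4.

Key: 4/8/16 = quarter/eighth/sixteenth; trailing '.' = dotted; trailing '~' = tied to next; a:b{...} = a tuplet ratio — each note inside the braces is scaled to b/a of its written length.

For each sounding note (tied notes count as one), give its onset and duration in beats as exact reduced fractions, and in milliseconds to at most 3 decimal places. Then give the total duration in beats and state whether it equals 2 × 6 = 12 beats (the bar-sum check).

1) 0.0ms=0b +545.455ms=3/2b
2) 545.455ms=3/2b +545.455ms=3/2b
3) 1090.909ms=3b +1090.909ms=3b
4) 2181.818ms=6b +545.455ms=3/2b
5) 2727.273ms=15/2b +545.455ms=3/2b
6) 3272.727ms=9b +1090.909ms=3b
Σ=12b of 12 (165bpm 6/8) — PASS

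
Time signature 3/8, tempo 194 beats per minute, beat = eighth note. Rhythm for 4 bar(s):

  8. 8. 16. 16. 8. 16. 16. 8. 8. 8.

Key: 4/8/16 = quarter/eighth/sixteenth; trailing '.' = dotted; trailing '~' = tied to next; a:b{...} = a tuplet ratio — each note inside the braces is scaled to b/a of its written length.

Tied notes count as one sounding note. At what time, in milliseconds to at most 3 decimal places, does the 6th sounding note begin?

note 6 onset = 6b = 1855.67ms

1. 0.0ms @ 0 + 463.918ms (3/2)
2. 463.918ms @ 3/2 + 463.918ms (3/2)
3. 927.835ms @ 3 + 231.959ms (3/4)
4. 1159.794ms @ 15/4 + 231.959ms (3/4)
5. 1391.753ms @ 9/2 + 463.918ms (3/2)
6. 1855.67ms @ 6 + 231.959ms (3/4)
7. 2087.629ms @ 27/4 + 231.959ms (3/4)
8. 2319.588ms @ 15/2 + 463.918ms (3/2)
9. 2783.505ms @ 9 + 463.918ms (3/2)
10. 3247.423ms @ 21/2 + 463.918ms (3/2)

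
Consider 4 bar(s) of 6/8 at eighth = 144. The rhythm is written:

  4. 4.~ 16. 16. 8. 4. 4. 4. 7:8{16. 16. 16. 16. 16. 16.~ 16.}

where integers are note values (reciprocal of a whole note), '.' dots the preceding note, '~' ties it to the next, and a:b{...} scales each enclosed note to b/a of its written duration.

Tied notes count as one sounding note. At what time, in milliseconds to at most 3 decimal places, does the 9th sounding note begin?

note 9 onset = 132/7b = 7857.143ms

1. 0.0ms @ 0 + 1250.0ms (3)
2. 1250.0ms @ 3 + 1562.5ms (15/4)
3. 2812.5ms @ 27/4 + 312.5ms (3/4)
4. 3125.0ms @ 15/2 + 625.0ms (3/2)
5. 3750.0ms @ 9 + 1250.0ms (3)
6. 5000.0ms @ 12 + 1250.0ms (3)
7. 6250.0ms @ 15 + 1250.0ms (3)
8. 7500.0ms @ 18 + 357.143ms (6/7)
9. 7857.143ms @ 132/7 + 357.143ms (6/7)
10. 8214.286ms @ 138/7 + 357.143ms (6/7)
11. 8571.429ms @ 144/7 + 357.143ms (6/7)
12. 8928.571ms @ 150/7 + 357.143ms (6/7)
13. 9285.714ms @ 156/7 + 714.286ms (12/7)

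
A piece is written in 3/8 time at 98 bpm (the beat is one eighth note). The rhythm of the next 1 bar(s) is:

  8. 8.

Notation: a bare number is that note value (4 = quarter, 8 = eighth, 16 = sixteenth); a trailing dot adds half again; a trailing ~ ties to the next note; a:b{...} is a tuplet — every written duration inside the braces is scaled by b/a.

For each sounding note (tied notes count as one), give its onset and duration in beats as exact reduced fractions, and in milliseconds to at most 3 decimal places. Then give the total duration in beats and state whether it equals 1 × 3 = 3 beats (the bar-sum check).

1) 0.0ms=0b +918.367ms=3/2b
2) 918.367ms=3/2b +918.367ms=3/2b
Σ=3b of 3 (98bpm 3/8) — PASS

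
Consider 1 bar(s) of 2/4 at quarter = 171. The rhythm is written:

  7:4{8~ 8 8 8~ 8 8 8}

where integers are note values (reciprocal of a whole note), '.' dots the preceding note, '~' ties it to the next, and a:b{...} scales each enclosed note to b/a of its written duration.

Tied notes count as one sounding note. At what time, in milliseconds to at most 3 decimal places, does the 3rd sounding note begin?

1. 0.0ms @ 0 + 200.501ms (4/7)
2. 200.501ms @ 4/7 + 100.251ms (2/7)
3. 300.752ms @ 6/7 + 200.501ms (4/7)
4. 501.253ms @ 10/7 + 100.251ms (2/7)
5. 601.504ms @ 12/7 + 100.251ms (2/7)

note 3 onset = 6/7b = 300.752ms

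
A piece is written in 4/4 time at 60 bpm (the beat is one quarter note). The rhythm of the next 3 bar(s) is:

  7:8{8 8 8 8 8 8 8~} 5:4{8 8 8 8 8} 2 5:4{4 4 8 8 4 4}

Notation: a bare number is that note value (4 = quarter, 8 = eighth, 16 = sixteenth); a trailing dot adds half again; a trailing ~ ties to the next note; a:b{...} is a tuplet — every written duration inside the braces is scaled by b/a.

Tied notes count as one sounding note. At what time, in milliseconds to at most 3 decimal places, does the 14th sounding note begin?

note 14 onset = 44/5b = 8800.0ms

1. 0.0ms @ 0 + 571.429ms (4/7)
2. 571.429ms @ 4/7 + 571.429ms (4/7)
3. 1142.857ms @ 8/7 + 571.429ms (4/7)
4. 1714.286ms @ 12/7 + 571.429ms (4/7)
5. 2285.714ms @ 16/7 + 571.429ms (4/7)
6. 2857.143ms @ 20/7 + 571.429ms (4/7)
7. 3428.571ms @ 24/7 + 971.429ms (34/35)
8. 4400.0ms @ 22/5 + 400.0ms (2/5)
9. 4800.0ms @ 24/5 + 400.0ms (2/5)
10. 5200.0ms @ 26/5 + 400.0ms (2/5)
11. 5600.0ms @ 28/5 + 400.0ms (2/5)
12. 6000.0ms @ 6 + 2000.0ms (2)
13. 8000.0ms @ 8 + 800.0ms (4/5)
14. 8800.0ms @ 44/5 + 800.0ms (4/5)
15. 9600.0ms @ 48/5 + 400.0ms (2/5)
16. 10000.0ms @ 10 + 400.0ms (2/5)
17. 10400.0ms @ 52/5 + 800.0ms (4/5)
18. 11200.0ms @ 56/5 + 800.0ms (4/5)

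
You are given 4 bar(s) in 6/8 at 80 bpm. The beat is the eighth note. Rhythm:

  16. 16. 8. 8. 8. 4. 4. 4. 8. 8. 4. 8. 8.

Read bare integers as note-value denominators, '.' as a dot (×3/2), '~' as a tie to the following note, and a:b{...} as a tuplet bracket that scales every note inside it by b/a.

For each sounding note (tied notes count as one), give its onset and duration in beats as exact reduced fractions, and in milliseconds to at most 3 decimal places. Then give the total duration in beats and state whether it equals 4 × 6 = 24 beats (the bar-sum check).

1) 0.0ms=0b +562.5ms=3/4b
2) 562.5ms=3/4b +562.5ms=3/4b
3) 1125.0ms=3/2b +1125.0ms=3/2b
4) 2250.0ms=3b +1125.0ms=3/2b
5) 3375.0ms=9/2b +1125.0ms=3/2b
6) 4500.0ms=6b +2250.0ms=3b
7) 6750.0ms=9b +2250.0ms=3b
8) 9000.0ms=12b +2250.0ms=3b
9) 11250.0ms=15b +1125.0ms=3/2b
10) 12375.0ms=33/2b +1125.0ms=3/2b
11) 13500.0ms=18b +2250.0ms=3b
12) 15750.0ms=21b +1125.0ms=3/2b
13) 16875.0ms=45/2b +1125.0ms=3/2b
Σ=24b of 24 (80bpm 6/8) — PASS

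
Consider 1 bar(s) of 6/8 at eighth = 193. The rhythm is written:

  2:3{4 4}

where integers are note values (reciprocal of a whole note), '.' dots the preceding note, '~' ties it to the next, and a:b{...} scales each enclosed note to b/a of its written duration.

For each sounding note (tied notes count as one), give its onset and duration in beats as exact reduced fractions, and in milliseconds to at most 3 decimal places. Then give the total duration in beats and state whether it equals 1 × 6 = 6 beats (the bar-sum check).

1) 0.0ms=0b +932.642ms=3b
2) 932.642ms=3b +932.642ms=3b
Σ=6b of 6 (193bpm 6/8) — PASS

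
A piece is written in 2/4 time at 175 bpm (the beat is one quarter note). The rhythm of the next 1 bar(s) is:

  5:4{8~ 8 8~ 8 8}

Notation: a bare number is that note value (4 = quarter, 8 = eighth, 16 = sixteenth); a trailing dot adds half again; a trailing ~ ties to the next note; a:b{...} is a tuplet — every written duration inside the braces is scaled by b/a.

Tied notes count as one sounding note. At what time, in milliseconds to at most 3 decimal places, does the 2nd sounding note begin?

note 2 onset = 4/5b = 274.286ms

1. 0.0ms @ 0 + 274.286ms (4/5)
2. 274.286ms @ 4/5 + 274.286ms (4/5)
3. 548.571ms @ 8/5 + 137.143ms (2/5)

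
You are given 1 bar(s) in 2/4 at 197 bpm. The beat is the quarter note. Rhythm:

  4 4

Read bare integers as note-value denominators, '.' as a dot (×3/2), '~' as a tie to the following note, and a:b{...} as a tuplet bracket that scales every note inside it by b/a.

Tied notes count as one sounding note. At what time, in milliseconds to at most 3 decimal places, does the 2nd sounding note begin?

note 2 onset = 1b = 304.569ms

1. 0.0ms @ 0 + 304.569ms (1)
2. 304.569ms @ 1 + 304.569ms (1)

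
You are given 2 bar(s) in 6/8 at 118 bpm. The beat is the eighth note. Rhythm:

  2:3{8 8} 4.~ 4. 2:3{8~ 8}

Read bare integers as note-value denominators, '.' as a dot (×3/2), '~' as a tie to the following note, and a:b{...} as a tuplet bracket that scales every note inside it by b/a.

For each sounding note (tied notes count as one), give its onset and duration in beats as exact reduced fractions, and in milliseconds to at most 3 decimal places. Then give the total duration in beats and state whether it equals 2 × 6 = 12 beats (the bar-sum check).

1) 0.0ms=0b +762.712ms=3/2b
2) 762.712ms=3/2b +762.712ms=3/2b
3) 1525.424ms=3b +3050.847ms=6b
4) 4576.271ms=9b +1525.424ms=3b
Σ=12b of 12 (118bpm 6/8) — PASS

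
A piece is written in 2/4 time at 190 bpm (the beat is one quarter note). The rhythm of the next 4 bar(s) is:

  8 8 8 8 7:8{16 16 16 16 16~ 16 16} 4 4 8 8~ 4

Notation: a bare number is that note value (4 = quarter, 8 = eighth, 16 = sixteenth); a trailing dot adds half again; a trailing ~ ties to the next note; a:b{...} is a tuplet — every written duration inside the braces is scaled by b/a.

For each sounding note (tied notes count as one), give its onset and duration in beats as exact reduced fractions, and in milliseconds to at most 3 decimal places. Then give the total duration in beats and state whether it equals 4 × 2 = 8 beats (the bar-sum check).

1) 0.0ms=0b +157.895ms=1/2b
2) 157.895ms=1/2b +157.895ms=1/2b
3) 315.789ms=1b +157.895ms=1/2b
4) 473.684ms=3/2b +157.895ms=1/2b
5) 631.579ms=2b +90.226ms=2/7b
6) 721.805ms=16/7b +90.226ms=2/7b
7) 812.03ms=18/7b +90.226ms=2/7b
8) 902.256ms=20/7b +90.226ms=2/7b
9) 992.481ms=22/7b +180.451ms=4/7b
10) 1172.932ms=26/7b +90.226ms=2/7b
11) 1263.158ms=4b +315.789ms=1b
12) 1578.947ms=5b +315.789ms=1b
13) 1894.737ms=6b +157.895ms=1/2b
14) 2052.632ms=13/2b +473.684ms=3/2b
Σ=8b of 8 (190bpm 2/4) — PASS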